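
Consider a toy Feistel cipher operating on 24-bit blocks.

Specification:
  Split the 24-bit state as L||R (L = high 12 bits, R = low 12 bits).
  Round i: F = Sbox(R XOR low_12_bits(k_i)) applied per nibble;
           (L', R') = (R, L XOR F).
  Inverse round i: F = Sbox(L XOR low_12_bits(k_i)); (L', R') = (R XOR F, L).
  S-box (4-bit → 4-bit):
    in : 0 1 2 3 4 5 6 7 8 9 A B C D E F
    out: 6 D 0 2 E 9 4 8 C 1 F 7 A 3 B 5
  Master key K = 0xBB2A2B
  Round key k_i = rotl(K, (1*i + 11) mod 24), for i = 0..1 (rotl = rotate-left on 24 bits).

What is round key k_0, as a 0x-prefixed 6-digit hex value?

K = 0xBB2A2B
k_0 = rotl(K, (1*0+11) mod 24) = rotl(K, 11) = 0x515DD9

0x515DD9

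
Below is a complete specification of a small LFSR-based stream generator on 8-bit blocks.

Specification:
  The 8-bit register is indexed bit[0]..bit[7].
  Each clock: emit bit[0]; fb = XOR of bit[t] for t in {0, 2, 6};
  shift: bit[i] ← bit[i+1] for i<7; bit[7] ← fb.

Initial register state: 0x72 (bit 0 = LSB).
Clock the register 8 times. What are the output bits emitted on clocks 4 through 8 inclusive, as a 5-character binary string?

01110

reg_0 = 0x72
clock 1: out=0, reg = 0xB9
clock 2: out=1, reg = 0xDC
clock 3: out=0, reg = 0x6E
clock 4: out=0, reg = 0x37
clock 5: out=1, reg = 0x1B
clock 6: out=1, reg = 0x8D
clock 7: out=1, reg = 0x46
clock 8: out=0, reg = 0x23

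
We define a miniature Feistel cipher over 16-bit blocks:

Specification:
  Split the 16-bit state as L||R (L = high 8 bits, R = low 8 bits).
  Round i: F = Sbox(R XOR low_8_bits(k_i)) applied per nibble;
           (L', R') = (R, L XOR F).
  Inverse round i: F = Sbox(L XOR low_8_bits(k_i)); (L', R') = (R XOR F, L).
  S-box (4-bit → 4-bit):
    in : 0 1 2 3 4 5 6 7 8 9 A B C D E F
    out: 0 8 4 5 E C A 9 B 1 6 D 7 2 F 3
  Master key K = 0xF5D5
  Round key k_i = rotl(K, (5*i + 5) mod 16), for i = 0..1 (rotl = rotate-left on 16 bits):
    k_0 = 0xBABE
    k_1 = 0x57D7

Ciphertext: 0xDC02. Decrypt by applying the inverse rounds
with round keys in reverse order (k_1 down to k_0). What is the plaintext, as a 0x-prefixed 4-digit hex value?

0x040F

s_0 = ciphertext = 0xDC02
s_1 = InvRound(s_0, k_1) = 0x0FDC
s_2 = InvRound(s_1, k_0) = 0x040F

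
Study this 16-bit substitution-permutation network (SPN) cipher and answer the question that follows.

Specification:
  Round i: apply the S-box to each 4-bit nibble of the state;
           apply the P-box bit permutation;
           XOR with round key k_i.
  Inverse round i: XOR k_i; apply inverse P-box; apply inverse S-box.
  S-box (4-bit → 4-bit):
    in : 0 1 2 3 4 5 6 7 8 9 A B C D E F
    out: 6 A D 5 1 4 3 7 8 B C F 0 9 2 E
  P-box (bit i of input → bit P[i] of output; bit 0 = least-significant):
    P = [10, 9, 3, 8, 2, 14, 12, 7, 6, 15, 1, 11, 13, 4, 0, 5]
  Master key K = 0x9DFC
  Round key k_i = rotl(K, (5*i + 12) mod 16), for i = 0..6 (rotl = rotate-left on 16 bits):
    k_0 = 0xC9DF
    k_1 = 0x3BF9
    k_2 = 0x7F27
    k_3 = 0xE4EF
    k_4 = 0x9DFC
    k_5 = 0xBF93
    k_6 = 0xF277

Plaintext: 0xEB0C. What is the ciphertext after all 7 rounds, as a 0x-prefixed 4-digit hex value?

s_0 = plaintext = 0xEB0C
s_1 = Round(s_0, k_0) = 0x118D
s_2 = Round(s_1, k_1) = 0xB649
s_3 = Round(s_2, k_2) = 0xD852
s_4 = Round(s_3, k_3) = 0xD9C7
s_5 = Round(s_4, k_4) = 0x3394
s_6 = Round(s_5, k_5) = 0xDB54
s_7 = Round(s_6, k_6) = 0x4E15

0x4E15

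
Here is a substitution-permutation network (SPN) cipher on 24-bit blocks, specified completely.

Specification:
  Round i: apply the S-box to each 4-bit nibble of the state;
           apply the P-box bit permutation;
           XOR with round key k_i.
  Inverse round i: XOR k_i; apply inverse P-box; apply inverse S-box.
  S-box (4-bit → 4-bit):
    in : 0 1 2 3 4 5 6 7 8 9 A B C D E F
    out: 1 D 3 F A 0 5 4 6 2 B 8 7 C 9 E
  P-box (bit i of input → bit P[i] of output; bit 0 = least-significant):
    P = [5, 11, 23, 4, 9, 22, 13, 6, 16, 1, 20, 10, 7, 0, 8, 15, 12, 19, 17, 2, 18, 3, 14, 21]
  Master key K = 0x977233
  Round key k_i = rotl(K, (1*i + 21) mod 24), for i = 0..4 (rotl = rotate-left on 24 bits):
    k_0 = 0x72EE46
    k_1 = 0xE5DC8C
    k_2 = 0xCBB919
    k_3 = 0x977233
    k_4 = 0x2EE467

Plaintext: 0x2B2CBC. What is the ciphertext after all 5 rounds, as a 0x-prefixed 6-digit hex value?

0x73DD4A

s_0 = plaintext = 0x2B2CBC
s_1 = Round(s_0, k_0) = 0xE7E6A9
s_2 = Round(s_1, k_1) = 0x92564C
s_3 = Round(s_2, k_2) = 0x12A171
s_4 = Round(s_3, k_3) = 0x2A8682
s_5 = Round(s_4, k_4) = 0x73DD4A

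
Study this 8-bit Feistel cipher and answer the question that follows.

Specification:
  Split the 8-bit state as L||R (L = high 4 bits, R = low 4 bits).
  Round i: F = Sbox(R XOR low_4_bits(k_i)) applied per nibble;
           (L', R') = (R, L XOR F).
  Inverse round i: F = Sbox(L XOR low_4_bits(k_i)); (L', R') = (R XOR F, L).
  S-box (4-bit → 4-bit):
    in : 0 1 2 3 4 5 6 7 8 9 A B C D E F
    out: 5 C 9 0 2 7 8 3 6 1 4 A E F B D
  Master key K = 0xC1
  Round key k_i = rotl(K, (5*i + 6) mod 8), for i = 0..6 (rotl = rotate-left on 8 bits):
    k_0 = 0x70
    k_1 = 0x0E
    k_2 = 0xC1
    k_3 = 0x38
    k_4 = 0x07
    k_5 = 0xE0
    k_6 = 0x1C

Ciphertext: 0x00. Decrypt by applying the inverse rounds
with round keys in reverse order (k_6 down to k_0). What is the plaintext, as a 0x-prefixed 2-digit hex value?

s_0 = ciphertext = 0x00
s_1 = InvRound(s_0, k_6) = 0xE0
s_2 = InvRound(s_1, k_5) = 0xBE
s_3 = InvRound(s_2, k_4) = 0x0B
s_4 = InvRound(s_3, k_3) = 0xD0
s_5 = InvRound(s_4, k_2) = 0xED
s_6 = InvRound(s_5, k_1) = 0x8E
s_7 = InvRound(s_6, k_0) = 0x88

0x88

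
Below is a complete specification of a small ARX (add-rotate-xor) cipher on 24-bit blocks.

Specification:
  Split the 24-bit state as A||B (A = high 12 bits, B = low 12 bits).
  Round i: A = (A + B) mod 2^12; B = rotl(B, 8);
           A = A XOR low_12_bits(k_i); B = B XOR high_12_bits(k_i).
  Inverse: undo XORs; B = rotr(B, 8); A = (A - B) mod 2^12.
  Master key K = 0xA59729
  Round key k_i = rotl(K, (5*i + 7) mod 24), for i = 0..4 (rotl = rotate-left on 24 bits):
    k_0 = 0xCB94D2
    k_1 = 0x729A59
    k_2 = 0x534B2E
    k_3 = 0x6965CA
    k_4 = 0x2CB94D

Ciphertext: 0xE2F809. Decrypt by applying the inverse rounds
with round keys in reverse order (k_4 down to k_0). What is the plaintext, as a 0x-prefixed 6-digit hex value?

0x50BC10

s_0 = ciphertext = 0xE2F809
s_1 = InvRound(s_0, k_4) = 0xB38C2A
s_2 = InvRound(s_1, k_3) = 0x328BCA
s_3 = InvRound(s_2, k_2) = 0x818FEE
s_4 = InvRound(s_3, k_1) = 0x5C9C78
s_5 = InvRound(s_4, k_0) = 0x50BC10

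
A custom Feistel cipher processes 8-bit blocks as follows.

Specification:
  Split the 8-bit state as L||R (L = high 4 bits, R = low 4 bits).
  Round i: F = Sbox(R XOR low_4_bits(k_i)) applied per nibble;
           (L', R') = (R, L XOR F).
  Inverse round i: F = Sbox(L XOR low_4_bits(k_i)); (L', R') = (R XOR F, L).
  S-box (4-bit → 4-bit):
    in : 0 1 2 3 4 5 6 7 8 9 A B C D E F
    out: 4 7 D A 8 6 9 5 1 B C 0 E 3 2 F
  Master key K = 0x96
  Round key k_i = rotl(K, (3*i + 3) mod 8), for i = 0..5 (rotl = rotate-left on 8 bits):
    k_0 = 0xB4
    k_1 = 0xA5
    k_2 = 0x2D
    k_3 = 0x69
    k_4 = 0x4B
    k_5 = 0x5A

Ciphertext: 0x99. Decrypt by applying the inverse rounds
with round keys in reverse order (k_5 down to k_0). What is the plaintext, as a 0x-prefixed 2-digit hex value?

0x8D

s_0 = ciphertext = 0x99
s_1 = InvRound(s_0, k_5) = 0x39
s_2 = InvRound(s_1, k_4) = 0x83
s_3 = InvRound(s_2, k_3) = 0x48
s_4 = InvRound(s_3, k_2) = 0x34
s_5 = InvRound(s_4, k_1) = 0xD3
s_6 = InvRound(s_5, k_0) = 0x8D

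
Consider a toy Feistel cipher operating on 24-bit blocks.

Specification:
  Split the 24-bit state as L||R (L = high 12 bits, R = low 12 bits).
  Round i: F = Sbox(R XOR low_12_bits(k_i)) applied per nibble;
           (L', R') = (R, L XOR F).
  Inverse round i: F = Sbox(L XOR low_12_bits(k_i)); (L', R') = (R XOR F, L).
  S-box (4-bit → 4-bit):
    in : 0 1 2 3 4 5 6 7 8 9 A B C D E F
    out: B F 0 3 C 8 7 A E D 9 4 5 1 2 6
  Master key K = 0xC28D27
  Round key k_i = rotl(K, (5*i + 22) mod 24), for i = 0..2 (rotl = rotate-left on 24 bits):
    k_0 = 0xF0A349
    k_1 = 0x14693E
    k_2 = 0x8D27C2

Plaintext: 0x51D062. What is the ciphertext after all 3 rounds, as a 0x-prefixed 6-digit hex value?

0x668980

s_0 = plaintext = 0x51D062
s_1 = Round(s_0, k_0) = 0x062619
s_2 = Round(s_1, k_1) = 0x619668
s_3 = Round(s_2, k_2) = 0x668980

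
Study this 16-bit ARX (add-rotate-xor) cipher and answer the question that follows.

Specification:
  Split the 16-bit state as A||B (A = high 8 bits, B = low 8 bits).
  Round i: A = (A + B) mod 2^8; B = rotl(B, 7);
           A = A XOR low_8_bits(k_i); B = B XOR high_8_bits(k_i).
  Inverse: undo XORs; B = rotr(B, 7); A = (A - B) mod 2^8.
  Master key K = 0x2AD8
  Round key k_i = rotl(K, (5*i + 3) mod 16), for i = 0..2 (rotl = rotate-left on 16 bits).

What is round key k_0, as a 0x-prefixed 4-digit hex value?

0x56C1

K = 0x2AD8
k_0 = rotl(K, (5*0+3) mod 16) = rotl(K, 3) = 0x56C1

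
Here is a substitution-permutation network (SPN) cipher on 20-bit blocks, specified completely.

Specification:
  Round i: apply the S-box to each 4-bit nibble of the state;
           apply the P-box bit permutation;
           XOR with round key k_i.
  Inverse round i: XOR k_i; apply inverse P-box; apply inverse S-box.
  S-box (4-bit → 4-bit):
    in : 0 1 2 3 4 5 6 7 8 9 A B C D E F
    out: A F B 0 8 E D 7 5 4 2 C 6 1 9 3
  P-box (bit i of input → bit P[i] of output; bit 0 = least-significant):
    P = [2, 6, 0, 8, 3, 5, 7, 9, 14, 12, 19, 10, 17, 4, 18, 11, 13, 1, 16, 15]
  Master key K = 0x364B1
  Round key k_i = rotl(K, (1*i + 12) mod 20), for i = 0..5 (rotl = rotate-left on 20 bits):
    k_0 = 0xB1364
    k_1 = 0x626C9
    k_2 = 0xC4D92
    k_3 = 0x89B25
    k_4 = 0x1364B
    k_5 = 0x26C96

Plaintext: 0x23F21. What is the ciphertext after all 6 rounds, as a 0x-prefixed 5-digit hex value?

0xE8437

s_0 = plaintext = 0x23F21
s_1 = Round(s_0, k_0) = 0xBE00B
s_2 = Round(s_1, k_1) = 0x5B9E8
s_3 = Round(s_2, k_2) = 0x1C79D
s_4 = Round(s_3, k_3) = 0x56BB3
s_5 = Round(s_4, k_4) = 0xEB8C9
s_6 = Round(s_5, k_5) = 0xE8437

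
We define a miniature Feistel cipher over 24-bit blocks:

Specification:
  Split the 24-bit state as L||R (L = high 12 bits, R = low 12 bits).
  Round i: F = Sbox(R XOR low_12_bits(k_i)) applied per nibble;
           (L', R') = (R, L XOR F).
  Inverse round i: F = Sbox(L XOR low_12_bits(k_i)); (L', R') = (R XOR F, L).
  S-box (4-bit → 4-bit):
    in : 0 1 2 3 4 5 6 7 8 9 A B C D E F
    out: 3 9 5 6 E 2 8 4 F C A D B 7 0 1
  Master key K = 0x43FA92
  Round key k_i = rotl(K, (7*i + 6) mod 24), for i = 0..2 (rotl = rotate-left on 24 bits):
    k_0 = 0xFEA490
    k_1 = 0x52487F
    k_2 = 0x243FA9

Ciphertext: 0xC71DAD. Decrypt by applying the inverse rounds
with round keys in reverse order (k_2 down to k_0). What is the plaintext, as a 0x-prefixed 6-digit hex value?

0xB3AAD6

s_0 = ciphertext = 0xC71DAD
s_1 = InvRound(s_0, k_2) = 0xBD2C71
s_2 = InvRound(s_1, k_1) = 0xAD6BD2
s_3 = InvRound(s_2, k_0) = 0xB3AAD6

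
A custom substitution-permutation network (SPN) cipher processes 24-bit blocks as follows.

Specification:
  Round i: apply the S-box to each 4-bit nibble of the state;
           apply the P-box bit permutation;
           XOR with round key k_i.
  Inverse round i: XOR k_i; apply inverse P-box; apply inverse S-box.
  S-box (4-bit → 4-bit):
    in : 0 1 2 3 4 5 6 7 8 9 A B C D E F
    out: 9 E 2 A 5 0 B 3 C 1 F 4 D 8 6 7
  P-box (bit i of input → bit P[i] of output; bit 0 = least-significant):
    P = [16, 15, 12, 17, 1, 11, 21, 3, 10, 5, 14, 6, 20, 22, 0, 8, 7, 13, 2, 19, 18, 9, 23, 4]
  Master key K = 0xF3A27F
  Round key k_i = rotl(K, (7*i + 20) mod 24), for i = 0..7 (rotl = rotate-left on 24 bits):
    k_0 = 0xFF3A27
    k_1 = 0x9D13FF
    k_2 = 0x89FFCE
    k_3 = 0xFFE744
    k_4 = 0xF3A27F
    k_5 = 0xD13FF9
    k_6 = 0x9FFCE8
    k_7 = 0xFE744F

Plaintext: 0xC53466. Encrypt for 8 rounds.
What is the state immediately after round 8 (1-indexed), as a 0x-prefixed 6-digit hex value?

s_0 = plaintext = 0xC53466
s_1 = Round(s_0, k_0) = 0x38F73D
s_2 = Round(s_1, k_1) = 0xC71DC2
s_3 = Round(s_2, k_2) = 0x6D5E15
s_4 = Round(s_3, k_3) = 0xD3AD7C
s_5 = Round(s_4, k_4) = 0xA89B2C
s_6 = Round(s_5, k_5) = 0x4E65ED
s_7 = Round(s_6, k_6) = 0x69D5EC
s_8 = Round(s_7, k_7) = 0xD96FDF

0xD96FDF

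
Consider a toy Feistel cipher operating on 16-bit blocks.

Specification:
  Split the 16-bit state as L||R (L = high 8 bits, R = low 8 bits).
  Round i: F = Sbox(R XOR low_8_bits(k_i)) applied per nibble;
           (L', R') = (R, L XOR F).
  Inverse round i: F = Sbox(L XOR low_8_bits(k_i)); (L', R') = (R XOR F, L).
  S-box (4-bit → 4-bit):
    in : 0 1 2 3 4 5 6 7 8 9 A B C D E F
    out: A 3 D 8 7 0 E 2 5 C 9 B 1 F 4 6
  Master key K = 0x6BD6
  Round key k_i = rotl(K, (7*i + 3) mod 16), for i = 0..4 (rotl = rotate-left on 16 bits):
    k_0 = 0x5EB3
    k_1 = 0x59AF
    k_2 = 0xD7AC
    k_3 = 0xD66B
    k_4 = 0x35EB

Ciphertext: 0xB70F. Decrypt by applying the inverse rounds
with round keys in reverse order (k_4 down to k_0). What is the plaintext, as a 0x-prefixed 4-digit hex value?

0x0A4E

s_0 = ciphertext = 0xB70F
s_1 = InvRound(s_0, k_4) = 0x0EB7
s_2 = InvRound(s_1, k_3) = 0x570E
s_3 = InvRound(s_2, k_2) = 0x6557
s_4 = InvRound(s_3, k_1) = 0x4E65
s_5 = InvRound(s_4, k_0) = 0x0A4E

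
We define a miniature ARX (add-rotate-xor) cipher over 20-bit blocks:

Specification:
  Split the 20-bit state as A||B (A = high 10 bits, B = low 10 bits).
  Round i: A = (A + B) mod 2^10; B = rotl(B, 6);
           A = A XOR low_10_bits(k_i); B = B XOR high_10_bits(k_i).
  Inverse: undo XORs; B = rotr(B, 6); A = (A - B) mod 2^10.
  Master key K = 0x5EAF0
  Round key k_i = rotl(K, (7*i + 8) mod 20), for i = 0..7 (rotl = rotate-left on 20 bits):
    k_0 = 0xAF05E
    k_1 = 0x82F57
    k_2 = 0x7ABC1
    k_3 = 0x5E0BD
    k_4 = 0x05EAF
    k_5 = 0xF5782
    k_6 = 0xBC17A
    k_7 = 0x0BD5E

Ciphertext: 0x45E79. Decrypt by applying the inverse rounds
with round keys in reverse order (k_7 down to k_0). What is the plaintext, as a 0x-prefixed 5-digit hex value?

s_0 = ciphertext = 0x45E79
s_1 = InvRound(s_0, k_7) = 0xB8169
s_2 = InvRound(s_1, k_6) = 0x7F19E
s_3 = InvRound(s_2, k_5) = 0x714B9
s_4 = InvRound(s_3, k_4) = 0x222E2
s_5 = InvRound(s_4, k_3) = 0xA1DAE
s_6 = InvRound(s_5, k_2) = 0x41441
s_7 = InvRound(s_6, k_1) = 0x6A4A9
s_8 = InvRound(s_7, k_0) = 0x27D58

0x27D58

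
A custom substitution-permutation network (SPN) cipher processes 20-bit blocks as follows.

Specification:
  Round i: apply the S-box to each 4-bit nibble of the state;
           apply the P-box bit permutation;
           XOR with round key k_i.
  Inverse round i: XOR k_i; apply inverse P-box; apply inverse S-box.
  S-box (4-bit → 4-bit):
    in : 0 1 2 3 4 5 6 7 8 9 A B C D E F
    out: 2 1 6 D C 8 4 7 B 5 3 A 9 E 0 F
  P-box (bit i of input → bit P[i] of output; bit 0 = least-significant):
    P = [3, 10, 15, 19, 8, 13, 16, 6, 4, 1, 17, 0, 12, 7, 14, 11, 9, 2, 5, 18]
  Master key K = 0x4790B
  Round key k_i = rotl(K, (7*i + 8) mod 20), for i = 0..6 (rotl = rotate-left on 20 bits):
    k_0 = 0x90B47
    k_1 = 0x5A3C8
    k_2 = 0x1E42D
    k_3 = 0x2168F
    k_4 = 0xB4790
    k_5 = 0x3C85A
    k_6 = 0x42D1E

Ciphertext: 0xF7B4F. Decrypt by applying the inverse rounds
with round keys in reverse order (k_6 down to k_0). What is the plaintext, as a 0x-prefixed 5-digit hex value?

s_0 = ciphertext = 0xF7B4F
s_1 = InvRound(s_0, k_6) = 0x1934B
s_2 = InvRound(s_1, k_5) = 0x1331E
s_3 = InvRound(s_2, k_4) = 0x07208
s_4 = InvRound(s_3, k_3) = 0x02D00
s_5 = InvRound(s_4, k_2) = 0x24599
s_6 = InvRound(s_5, k_1) = 0xC63D2
s_7 = InvRound(s_6, k_0) = 0xBDC2E

0xBDC2E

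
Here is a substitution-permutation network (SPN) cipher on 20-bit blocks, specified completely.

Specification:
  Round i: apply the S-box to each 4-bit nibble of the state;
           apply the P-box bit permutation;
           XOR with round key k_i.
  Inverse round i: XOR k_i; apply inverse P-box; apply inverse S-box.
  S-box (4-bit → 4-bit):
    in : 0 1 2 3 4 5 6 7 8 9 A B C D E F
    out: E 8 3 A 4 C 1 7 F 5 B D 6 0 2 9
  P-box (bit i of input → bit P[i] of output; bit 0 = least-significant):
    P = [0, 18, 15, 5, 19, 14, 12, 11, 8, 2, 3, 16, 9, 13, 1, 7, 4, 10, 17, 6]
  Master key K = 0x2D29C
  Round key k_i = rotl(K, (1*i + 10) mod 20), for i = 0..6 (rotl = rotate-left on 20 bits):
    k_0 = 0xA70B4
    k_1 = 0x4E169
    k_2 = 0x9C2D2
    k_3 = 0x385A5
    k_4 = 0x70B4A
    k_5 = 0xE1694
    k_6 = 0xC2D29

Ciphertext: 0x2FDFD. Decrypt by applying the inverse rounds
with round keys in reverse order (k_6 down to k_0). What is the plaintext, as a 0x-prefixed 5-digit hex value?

s_0 = ciphertext = 0x2FDFD
s_1 = InvRound(s_0, k_6) = 0xB1E7C
s_2 = InvRound(s_1, k_5) = 0x11513
s_3 = InvRound(s_2, k_4) = 0x86452
s_4 = InvRound(s_3, k_3) = 0xB0A2B
s_5 = InvRound(s_4, k_2) = 0xB143B
s_6 = InvRound(s_5, k_1) = 0x8CF7C
s_7 = InvRound(s_6, k_0) = 0x0A954

0x0A954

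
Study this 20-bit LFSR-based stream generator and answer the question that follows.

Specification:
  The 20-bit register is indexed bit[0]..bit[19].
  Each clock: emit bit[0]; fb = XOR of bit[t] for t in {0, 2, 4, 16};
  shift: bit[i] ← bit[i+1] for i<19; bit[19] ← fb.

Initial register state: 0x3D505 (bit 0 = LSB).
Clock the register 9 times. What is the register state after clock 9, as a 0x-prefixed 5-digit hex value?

reg_0 = 0x3D505
clock 1: out=1, reg = 0x9EA82
clock 2: out=0, reg = 0xCF541
clock 3: out=1, reg = 0xE7AA0
clock 4: out=0, reg = 0x73D50
clock 5: out=0, reg = 0x39EA8
clock 6: out=0, reg = 0x9CF54
clock 7: out=0, reg = 0xCE7AA
clock 8: out=0, reg = 0x673D5
clock 9: out=1, reg = 0xB39EA

0xB39EA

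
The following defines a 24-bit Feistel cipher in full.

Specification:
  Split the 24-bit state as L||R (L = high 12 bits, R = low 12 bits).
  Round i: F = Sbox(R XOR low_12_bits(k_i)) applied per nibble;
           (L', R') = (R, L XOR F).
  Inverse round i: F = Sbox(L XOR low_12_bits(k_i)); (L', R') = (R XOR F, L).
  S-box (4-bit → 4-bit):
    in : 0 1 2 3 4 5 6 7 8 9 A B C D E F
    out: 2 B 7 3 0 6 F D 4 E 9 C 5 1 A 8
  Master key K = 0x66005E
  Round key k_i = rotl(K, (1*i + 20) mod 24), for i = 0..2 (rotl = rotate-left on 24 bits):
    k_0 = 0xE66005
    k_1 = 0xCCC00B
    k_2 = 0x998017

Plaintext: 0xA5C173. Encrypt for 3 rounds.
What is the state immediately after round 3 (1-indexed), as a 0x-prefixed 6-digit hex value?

s_0 = plaintext = 0xA5C173
s_1 = Round(s_0, k_0) = 0x173183
s_2 = Round(s_1, k_1) = 0x183A37
s_3 = Round(s_2, k_2) = 0xA378F1

0xA378F1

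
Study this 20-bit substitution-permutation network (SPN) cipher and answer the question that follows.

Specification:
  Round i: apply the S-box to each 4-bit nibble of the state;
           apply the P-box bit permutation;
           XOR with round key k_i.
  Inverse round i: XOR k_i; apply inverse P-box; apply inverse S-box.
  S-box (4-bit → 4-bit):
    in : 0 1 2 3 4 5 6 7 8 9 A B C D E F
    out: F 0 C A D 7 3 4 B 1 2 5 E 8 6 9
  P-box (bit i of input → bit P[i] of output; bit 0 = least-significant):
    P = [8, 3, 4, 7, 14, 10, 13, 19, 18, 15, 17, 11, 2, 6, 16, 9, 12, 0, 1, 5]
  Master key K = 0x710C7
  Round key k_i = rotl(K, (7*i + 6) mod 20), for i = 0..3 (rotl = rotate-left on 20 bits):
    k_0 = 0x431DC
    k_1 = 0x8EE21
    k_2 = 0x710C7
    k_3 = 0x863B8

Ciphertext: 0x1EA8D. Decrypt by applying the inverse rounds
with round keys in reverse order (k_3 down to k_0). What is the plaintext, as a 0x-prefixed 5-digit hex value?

0xE7F0A

s_0 = ciphertext = 0x1EA8D
s_1 = InvRound(s_0, k_3) = 0x3B3DB
s_2 = InvRound(s_1, k_2) = 0x1F675
s_3 = InvRound(s_2, k_1) = 0x95DD7
s_4 = InvRound(s_3, k_0) = 0xE7F0A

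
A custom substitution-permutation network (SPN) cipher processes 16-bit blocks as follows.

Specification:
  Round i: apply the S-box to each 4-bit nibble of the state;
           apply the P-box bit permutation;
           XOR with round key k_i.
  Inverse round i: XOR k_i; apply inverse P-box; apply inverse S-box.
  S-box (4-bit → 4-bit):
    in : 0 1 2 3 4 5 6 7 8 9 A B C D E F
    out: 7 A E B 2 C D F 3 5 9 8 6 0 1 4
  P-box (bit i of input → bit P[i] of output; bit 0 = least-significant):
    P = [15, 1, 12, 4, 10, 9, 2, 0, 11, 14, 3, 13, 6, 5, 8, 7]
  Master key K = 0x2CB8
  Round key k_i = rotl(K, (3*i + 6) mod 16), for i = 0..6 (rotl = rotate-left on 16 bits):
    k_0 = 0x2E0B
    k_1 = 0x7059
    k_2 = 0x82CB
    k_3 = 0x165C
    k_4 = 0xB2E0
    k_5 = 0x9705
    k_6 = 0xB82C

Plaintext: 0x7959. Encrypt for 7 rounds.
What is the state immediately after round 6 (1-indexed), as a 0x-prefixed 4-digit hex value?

s_0 = plaintext = 0x7959
s_1 = Round(s_0, k_0) = 0xB7E6
s_2 = Round(s_1, k_1) = 0x8CC1
s_3 = Round(s_2, k_2) = 0xC0B5
s_4 = Round(s_3, k_3) = 0x4F65
s_5 = Round(s_4, k_4) = 0xA6DD
s_6 = Round(s_5, k_5) = 0xBFCD
s_7 = Round(s_6, k_6) = 0xBAA0

0xBFCD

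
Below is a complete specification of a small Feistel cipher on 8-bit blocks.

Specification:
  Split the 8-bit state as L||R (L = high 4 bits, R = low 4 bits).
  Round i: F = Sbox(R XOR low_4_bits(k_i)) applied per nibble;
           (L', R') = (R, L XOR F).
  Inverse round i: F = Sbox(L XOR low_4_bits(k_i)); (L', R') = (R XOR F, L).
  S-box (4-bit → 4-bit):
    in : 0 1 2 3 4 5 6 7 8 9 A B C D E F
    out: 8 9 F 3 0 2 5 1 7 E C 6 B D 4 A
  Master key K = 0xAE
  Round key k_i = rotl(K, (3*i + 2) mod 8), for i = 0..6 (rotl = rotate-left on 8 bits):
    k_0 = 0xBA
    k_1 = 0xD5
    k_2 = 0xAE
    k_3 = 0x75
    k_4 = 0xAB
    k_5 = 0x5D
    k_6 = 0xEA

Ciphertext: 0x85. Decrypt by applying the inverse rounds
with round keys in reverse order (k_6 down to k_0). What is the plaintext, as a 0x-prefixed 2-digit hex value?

0xED

s_0 = ciphertext = 0x85
s_1 = InvRound(s_0, k_6) = 0xA8
s_2 = InvRound(s_1, k_5) = 0x9A
s_3 = InvRound(s_2, k_4) = 0x59
s_4 = InvRound(s_3, k_3) = 0x15
s_5 = InvRound(s_4, k_2) = 0xF1
s_6 = InvRound(s_5, k_1) = 0xDF
s_7 = InvRound(s_6, k_0) = 0xED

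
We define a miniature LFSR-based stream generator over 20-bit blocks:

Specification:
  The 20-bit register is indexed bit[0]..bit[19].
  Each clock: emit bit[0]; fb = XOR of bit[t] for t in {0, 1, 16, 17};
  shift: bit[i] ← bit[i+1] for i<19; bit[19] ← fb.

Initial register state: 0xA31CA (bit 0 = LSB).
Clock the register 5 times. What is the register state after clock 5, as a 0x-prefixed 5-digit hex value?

0x0518E

reg_0 = 0xA31CA
clock 1: out=0, reg = 0x518E5
clock 2: out=1, reg = 0x28C72
clock 3: out=0, reg = 0x14639
clock 4: out=1, reg = 0x0A31C
clock 5: out=0, reg = 0x0518E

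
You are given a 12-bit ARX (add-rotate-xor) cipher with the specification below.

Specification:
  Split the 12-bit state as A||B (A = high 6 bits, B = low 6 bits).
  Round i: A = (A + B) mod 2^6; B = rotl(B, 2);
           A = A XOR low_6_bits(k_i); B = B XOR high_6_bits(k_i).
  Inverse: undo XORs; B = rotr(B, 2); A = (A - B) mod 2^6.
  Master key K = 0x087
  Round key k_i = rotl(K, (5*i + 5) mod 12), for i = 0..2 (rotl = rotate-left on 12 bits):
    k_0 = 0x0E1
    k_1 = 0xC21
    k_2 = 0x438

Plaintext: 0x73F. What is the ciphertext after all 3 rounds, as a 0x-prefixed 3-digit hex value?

s_0 = plaintext = 0x73F
s_1 = Round(s_0, k_0) = 0xEBC
s_2 = Round(s_1, k_1) = 0x5C3
s_3 = Round(s_2, k_2) = 0x89C

0x89C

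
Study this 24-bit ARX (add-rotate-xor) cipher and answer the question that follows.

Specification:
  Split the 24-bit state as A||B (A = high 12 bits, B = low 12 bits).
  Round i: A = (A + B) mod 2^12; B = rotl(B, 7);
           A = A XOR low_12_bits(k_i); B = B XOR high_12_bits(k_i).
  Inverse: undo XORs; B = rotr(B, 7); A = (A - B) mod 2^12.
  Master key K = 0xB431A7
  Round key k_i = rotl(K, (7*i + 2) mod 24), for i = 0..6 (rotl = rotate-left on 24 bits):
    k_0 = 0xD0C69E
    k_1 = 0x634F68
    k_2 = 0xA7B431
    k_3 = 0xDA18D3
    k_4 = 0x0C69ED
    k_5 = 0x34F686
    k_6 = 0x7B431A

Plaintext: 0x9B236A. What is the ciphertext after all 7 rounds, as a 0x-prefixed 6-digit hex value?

s_0 = plaintext = 0x9B236A
s_1 = Round(s_0, k_0) = 0xB82817
s_2 = Round(s_1, k_1) = 0xCF1DF4
s_3 = Round(s_2, k_2) = 0xED4014
s_4 = Round(s_3, k_3) = 0x63B7A1
s_5 = Round(s_4, k_4) = 0x43107B
s_6 = Round(s_5, k_5) = 0x22AECC
s_7 = Round(s_6, k_6) = 0x3EC1C2

0x3EC1C2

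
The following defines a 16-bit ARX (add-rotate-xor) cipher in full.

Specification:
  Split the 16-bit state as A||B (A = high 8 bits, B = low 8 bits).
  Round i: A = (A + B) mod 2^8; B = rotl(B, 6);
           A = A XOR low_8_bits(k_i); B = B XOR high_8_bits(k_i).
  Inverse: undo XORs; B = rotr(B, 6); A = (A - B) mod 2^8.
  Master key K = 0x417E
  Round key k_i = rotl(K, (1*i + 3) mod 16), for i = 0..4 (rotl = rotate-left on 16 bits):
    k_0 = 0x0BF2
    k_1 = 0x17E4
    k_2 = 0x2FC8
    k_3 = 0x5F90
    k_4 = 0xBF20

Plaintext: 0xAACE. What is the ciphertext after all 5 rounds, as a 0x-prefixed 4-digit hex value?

0xCF7E

s_0 = plaintext = 0xAACE
s_1 = Round(s_0, k_0) = 0x8AB8
s_2 = Round(s_1, k_1) = 0xA639
s_3 = Round(s_2, k_2) = 0x1761
s_4 = Round(s_3, k_3) = 0xE807
s_5 = Round(s_4, k_4) = 0xCF7E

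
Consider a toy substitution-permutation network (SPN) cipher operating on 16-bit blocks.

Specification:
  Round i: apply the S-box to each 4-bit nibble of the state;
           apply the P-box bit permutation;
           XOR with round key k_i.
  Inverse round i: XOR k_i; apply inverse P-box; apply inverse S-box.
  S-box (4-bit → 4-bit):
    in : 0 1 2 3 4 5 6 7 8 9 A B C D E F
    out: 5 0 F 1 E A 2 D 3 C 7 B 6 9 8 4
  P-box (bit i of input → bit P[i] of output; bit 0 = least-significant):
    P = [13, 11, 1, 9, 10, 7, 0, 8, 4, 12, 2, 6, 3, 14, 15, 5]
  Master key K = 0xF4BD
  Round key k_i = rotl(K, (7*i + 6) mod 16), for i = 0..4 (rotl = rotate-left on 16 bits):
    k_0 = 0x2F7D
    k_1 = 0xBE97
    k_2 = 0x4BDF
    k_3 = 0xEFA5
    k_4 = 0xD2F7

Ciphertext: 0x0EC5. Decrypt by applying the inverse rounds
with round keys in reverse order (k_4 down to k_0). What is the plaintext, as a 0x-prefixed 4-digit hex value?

0xD319

s_0 = ciphertext = 0x0EC5
s_1 = InvRound(s_0, k_4) = 0x483C
s_2 = InvRound(s_1, k_3) = 0x032D
s_3 = InvRound(s_2, k_2) = 0x5D6C
s_4 = InvRound(s_3, k_1) = 0x2D47
s_5 = InvRound(s_4, k_0) = 0xD319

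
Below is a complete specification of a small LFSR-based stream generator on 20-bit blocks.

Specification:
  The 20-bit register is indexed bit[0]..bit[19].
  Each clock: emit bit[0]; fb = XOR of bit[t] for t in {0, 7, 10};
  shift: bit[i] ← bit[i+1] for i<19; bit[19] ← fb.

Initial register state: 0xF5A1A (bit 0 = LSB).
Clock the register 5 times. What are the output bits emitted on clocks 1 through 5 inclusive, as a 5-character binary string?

reg_0 = 0xF5A1A
clock 1: out=0, reg = 0x7AD0D
clock 2: out=1, reg = 0x3D686
clock 3: out=0, reg = 0x1EB43
clock 4: out=1, reg = 0x8F5A1
clock 5: out=1, reg = 0xC7AD0

01011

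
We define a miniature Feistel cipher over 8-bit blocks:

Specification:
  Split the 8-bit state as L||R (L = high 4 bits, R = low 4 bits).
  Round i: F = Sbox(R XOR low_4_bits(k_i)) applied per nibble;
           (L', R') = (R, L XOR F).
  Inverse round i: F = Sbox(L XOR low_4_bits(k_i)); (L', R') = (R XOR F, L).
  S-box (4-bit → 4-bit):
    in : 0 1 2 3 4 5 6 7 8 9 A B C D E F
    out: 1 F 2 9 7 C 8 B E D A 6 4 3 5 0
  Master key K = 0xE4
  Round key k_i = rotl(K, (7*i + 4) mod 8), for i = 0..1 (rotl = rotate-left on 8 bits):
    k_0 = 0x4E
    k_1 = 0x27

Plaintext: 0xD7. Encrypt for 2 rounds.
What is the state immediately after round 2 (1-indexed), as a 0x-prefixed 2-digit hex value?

0x0C

s_0 = plaintext = 0xD7
s_1 = Round(s_0, k_0) = 0x70
s_2 = Round(s_1, k_1) = 0x0C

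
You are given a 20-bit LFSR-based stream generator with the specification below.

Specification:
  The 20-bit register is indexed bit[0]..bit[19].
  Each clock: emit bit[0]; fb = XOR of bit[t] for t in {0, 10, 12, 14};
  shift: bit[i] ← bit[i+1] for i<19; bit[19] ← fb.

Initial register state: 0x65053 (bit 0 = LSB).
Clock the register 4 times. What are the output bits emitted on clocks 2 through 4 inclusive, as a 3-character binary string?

reg_0 = 0x65053
clock 1: out=1, reg = 0xB2829
clock 2: out=1, reg = 0xD9414
clock 3: out=0, reg = 0x6CA0A
clock 4: out=0, reg = 0xB6505

100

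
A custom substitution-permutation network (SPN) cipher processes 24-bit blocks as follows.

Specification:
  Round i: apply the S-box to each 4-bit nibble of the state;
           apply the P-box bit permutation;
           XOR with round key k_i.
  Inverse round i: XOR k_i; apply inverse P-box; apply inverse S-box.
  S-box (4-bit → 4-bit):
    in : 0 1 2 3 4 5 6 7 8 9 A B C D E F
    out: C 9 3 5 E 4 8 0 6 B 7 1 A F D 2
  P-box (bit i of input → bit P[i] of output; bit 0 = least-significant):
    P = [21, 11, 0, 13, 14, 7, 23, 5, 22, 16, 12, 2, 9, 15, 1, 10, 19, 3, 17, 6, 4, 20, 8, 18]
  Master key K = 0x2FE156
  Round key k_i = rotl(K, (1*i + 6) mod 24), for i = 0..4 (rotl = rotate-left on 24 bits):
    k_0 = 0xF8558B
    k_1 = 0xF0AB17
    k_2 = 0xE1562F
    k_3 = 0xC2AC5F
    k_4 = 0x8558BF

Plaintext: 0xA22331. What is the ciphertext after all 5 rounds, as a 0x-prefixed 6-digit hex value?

s_0 = plaintext = 0xA22331
s_1 = Round(s_0, k_0) = 0x00A693
s_2 = Round(s_1, k_1) = 0xD668F0
s_3 = Round(s_2, k_2) = 0xF463FE
s_4 = Round(s_3, k_3) = 0xB09896
s_5 = Round(s_4, k_4) = 0x86AE4F

0x86AE4F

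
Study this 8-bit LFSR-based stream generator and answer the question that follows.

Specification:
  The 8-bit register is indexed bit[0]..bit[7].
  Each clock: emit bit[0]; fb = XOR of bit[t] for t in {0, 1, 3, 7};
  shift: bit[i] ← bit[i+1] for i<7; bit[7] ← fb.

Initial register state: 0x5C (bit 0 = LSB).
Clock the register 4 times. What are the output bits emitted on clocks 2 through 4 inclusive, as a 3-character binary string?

011

reg_0 = 0x5C
clock 1: out=0, reg = 0xAE
clock 2: out=0, reg = 0xD7
clock 3: out=1, reg = 0xEB
clock 4: out=1, reg = 0x75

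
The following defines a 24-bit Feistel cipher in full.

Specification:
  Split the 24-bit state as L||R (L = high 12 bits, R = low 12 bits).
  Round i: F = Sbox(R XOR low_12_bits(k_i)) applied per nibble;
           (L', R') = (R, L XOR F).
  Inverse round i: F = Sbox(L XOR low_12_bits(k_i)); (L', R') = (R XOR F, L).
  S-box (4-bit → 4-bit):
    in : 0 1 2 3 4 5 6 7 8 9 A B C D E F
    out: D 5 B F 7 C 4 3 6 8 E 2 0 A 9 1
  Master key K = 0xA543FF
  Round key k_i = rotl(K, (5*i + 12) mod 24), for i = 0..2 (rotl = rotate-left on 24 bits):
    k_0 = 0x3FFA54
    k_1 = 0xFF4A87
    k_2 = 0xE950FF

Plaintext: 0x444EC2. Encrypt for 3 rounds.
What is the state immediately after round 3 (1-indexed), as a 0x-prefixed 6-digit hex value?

s_0 = plaintext = 0x444EC2
s_1 = Round(s_0, k_0) = 0xEC23C0
s_2 = Round(s_1, k_1) = 0x3C06B1
s_3 = Round(s_2, k_2) = 0x6B17B9

0x6B17B9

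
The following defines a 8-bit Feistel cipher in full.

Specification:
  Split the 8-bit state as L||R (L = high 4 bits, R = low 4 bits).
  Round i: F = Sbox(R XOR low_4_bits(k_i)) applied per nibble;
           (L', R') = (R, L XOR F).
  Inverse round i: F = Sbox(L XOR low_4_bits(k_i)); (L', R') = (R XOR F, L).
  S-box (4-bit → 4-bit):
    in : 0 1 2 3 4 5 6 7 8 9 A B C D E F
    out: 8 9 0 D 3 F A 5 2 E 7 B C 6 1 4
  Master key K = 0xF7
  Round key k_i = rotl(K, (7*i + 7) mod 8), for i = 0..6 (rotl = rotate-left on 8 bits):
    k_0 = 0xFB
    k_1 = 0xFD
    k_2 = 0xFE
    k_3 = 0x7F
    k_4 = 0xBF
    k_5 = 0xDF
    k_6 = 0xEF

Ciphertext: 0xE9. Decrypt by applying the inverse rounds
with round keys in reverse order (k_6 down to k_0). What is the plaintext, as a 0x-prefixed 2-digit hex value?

s_0 = ciphertext = 0xE9
s_1 = InvRound(s_0, k_6) = 0x0E
s_2 = InvRound(s_1, k_5) = 0xA0
s_3 = InvRound(s_2, k_4) = 0xFA
s_4 = InvRound(s_3, k_3) = 0x2F
s_5 = InvRound(s_4, k_2) = 0x32
s_6 = InvRound(s_5, k_1) = 0x33
s_7 = InvRound(s_6, k_0) = 0x13

0x13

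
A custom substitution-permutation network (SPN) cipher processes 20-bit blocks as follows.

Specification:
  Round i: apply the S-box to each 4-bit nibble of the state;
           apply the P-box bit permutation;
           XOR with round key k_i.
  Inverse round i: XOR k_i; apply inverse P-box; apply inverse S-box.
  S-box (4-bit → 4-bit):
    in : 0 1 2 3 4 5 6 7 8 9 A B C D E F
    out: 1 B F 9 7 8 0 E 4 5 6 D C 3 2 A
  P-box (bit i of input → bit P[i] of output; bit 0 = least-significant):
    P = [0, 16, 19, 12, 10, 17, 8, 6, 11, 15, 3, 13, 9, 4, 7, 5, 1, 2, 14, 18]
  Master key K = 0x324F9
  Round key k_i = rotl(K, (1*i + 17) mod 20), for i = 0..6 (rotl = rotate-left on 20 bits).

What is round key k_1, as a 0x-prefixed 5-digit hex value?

K = 0x324F9
k_0 = rotl(K, (1*0+17) mod 20) = rotl(K, 17) = 0x2649F
k_1 = rotl(K, (1*1+17) mod 20) = rotl(K, 18) = 0x4C93E

0x4C93E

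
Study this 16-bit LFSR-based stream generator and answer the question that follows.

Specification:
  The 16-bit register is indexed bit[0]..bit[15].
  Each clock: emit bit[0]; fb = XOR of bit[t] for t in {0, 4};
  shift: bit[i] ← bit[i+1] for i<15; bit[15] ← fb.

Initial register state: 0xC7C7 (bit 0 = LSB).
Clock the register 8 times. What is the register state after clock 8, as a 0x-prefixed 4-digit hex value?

0xBBC7

reg_0 = 0xC7C7
clock 1: out=1, reg = 0xE3E3
clock 2: out=1, reg = 0xF1F1
clock 3: out=1, reg = 0x78F8
clock 4: out=0, reg = 0xBC7C
clock 5: out=0, reg = 0xDE3E
clock 6: out=0, reg = 0xEF1F
clock 7: out=1, reg = 0x778F
clock 8: out=1, reg = 0xBBC7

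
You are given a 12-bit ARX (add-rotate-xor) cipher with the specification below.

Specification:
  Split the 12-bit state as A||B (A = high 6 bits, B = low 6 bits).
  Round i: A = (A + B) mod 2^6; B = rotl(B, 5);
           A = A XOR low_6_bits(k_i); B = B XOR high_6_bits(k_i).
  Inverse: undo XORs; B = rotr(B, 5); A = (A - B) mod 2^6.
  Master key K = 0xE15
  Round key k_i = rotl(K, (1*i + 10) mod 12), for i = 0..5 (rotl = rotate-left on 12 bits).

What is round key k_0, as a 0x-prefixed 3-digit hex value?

K = 0xE15
k_0 = rotl(K, (1*0+10) mod 12) = rotl(K, 10) = 0x785

0x785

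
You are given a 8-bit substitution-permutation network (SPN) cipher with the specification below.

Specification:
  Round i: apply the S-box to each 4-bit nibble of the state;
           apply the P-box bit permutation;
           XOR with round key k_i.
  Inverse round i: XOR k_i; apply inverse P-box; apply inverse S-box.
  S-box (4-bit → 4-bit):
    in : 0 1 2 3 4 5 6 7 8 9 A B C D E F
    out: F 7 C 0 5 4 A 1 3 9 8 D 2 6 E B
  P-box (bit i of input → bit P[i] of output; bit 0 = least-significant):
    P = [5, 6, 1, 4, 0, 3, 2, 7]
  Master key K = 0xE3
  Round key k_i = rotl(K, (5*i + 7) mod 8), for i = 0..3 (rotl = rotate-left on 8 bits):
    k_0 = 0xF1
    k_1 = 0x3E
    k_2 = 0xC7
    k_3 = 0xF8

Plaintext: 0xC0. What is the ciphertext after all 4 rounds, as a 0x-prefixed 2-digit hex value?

0x9D

s_0 = plaintext = 0xC0
s_1 = Round(s_0, k_0) = 0x8B
s_2 = Round(s_1, k_1) = 0x05
s_3 = Round(s_2, k_2) = 0x48
s_4 = Round(s_3, k_3) = 0x9D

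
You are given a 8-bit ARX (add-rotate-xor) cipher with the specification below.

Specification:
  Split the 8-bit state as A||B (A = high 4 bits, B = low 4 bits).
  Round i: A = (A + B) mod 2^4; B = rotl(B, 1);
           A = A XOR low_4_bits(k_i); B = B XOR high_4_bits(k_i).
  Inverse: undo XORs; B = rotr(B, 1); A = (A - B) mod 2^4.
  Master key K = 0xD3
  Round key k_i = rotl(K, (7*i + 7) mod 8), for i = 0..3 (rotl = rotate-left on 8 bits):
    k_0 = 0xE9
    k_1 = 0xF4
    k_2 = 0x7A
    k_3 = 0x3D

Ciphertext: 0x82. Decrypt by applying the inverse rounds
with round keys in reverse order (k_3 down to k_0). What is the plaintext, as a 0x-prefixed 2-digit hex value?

s_0 = ciphertext = 0x82
s_1 = InvRound(s_0, k_3) = 0xD8
s_2 = InvRound(s_1, k_2) = 0x8F
s_3 = InvRound(s_2, k_1) = 0xC0
s_4 = InvRound(s_3, k_0) = 0xE7

0xE7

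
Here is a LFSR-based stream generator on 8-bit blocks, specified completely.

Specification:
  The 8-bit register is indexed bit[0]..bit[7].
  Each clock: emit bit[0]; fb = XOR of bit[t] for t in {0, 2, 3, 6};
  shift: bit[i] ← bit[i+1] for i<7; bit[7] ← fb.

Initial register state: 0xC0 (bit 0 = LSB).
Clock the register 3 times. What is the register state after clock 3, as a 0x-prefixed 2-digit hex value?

reg_0 = 0xC0
clock 1: out=0, reg = 0xE0
clock 2: out=0, reg = 0xF0
clock 3: out=0, reg = 0xF8

0xF8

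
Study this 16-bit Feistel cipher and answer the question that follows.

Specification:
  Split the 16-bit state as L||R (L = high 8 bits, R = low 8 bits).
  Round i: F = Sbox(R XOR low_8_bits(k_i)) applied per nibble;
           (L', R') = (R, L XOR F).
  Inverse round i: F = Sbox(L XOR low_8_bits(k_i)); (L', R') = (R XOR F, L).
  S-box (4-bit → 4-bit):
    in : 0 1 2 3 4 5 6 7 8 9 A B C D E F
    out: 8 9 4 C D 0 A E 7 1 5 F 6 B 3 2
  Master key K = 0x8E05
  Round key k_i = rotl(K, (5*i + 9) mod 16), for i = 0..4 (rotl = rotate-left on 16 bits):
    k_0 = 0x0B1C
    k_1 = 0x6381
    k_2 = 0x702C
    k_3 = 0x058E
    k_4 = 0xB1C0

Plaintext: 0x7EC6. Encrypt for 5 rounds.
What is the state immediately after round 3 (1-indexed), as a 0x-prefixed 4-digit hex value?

s_0 = plaintext = 0x7EC6
s_1 = Round(s_0, k_0) = 0xC6CB
s_2 = Round(s_1, k_1) = 0xCB13
s_3 = Round(s_2, k_2) = 0x1309
s_4 = Round(s_3, k_3) = 0x096D
s_5 = Round(s_4, k_4) = 0x6D52

0x1309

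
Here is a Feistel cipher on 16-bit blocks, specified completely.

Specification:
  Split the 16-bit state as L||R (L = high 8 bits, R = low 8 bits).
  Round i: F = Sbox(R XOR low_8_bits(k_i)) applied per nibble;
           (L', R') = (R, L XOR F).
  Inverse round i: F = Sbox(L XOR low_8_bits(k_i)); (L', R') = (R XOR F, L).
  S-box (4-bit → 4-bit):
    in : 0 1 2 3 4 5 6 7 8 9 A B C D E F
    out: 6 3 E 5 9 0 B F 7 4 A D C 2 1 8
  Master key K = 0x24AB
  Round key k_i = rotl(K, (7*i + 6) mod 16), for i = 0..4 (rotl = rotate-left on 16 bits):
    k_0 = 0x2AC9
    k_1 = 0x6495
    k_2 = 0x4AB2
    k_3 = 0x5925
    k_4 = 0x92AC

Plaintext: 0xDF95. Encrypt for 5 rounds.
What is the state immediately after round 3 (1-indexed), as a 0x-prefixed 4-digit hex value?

0x0E0F

s_0 = plaintext = 0xDF95
s_1 = Round(s_0, k_0) = 0x95D3
s_2 = Round(s_1, k_1) = 0xD30E
s_3 = Round(s_2, k_2) = 0x0E0F
s_4 = Round(s_3, k_3) = 0x0FE4
s_5 = Round(s_4, k_4) = 0xE498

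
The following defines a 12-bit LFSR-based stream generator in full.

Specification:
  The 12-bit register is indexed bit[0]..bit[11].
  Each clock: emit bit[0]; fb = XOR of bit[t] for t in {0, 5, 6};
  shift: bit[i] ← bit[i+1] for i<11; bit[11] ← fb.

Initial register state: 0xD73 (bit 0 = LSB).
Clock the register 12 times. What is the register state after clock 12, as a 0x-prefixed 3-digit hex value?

0x0ED

reg_0 = 0xD73
clock 1: out=1, reg = 0xEB9
clock 2: out=1, reg = 0x75C
clock 3: out=0, reg = 0xBAE
clock 4: out=0, reg = 0xDD7
clock 5: out=1, reg = 0x6EB
clock 6: out=1, reg = 0xB75
clock 7: out=1, reg = 0xDBA
clock 8: out=0, reg = 0xEDD
clock 9: out=1, reg = 0x76E
clock 10: out=0, reg = 0x3B7
clock 11: out=1, reg = 0x1DB
clock 12: out=1, reg = 0x0ED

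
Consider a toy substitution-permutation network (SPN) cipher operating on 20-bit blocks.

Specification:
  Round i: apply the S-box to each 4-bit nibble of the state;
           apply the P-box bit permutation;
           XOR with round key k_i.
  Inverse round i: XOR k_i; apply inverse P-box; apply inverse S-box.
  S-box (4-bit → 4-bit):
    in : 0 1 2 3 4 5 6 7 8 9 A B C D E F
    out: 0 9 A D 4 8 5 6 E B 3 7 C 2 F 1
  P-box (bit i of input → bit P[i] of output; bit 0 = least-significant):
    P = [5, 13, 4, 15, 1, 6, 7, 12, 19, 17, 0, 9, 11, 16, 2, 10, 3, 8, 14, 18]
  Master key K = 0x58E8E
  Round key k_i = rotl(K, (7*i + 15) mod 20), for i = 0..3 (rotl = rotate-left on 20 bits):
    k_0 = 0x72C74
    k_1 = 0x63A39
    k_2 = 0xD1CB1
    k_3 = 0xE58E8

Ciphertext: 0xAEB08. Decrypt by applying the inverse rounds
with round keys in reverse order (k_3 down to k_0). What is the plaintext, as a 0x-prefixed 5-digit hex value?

0x8C88F

s_0 = ciphertext = 0xAEB08
s_1 = InvRound(s_0, k_3) = 0x20589
s_2 = InvRound(s_1, k_2) = 0x9AA56
s_3 = InvRound(s_2, k_1) = 0x17B91
s_4 = InvRound(s_3, k_0) = 0x8C88F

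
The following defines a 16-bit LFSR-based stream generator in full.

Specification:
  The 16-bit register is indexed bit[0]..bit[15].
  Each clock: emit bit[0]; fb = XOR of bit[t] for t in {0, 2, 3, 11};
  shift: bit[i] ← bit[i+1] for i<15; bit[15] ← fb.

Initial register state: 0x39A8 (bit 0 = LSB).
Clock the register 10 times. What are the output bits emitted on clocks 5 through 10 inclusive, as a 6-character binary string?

reg_0 = 0x39A8
clock 1: out=0, reg = 0x1CD4
clock 2: out=0, reg = 0x0E6A
clock 3: out=0, reg = 0x0735
clock 4: out=1, reg = 0x039A
clock 5: out=0, reg = 0x81CD
clock 6: out=1, reg = 0xC0E6
clock 7: out=0, reg = 0xE073
clock 8: out=1, reg = 0xF039
clock 9: out=1, reg = 0x781C
clock 10: out=0, reg = 0xBC0E

010110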